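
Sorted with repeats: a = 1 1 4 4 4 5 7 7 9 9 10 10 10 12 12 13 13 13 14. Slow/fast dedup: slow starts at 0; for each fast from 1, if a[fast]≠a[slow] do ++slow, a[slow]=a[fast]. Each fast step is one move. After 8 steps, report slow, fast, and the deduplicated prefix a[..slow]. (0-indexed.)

slow=4, fast=9, prefix=[1, 4, 5, 7, 9]

(s=0,f=1) a[fast]=1=a[slow] dup → fast++
(s=0,f=2) a[fast]=4≠a[slow]=1 write a[1]=4 → slow++,fast++
(s=1,f=3) a[fast]=4=a[slow] dup → fast++
(s=1,f=4) a[fast]=4=a[slow] dup → fast++
(s=1,f=5) a[fast]=5≠a[slow]=4 write a[2]=5 → slow++,fast++
(s=2,f=6) a[fast]=7≠a[slow]=5 write a[3]=7 → slow++,fast++
(s=3,f=7) a[fast]=7=a[slow] dup → fast++
(s=3,f=8) a[fast]=9≠a[slow]=7 write a[4]=9 → slow++,fast++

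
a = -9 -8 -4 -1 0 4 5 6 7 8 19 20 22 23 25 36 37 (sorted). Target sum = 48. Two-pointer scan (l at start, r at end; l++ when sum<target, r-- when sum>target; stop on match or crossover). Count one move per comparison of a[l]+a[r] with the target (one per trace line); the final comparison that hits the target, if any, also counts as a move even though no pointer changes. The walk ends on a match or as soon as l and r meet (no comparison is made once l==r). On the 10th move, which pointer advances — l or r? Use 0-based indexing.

[0,16] -9+37=28 <48 → l++
[1,16] -8+37=29 <48 → l++
[2,16] -4+37=33 <48 → l++
[3,16] -1+37=36 <48 → l++
[4,16] 0+37=37 <48 → l++
[5,16] 4+37=41 <48 → l++
[6,16] 5+37=42 <48 → l++
[7,16] 6+37=43 <48 → l++
[8,16] 7+37=44 <48 → l++
[9,16] 8+37=45 <48 → l++

l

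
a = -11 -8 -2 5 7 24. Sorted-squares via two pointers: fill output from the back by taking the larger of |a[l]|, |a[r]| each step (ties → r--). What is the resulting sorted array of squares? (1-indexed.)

l=1 r=6: |-11|<=|24| out[6]=576, r--
l=1 r=5: |-11|>|7| out[5]=121, l++
l=2 r=5: |-8|>|7| out[4]=64, l++
l=3 r=5: |-2|<=|7| out[3]=49, r--
l=3 r=4: |-2|<=|5| out[2]=25, r--
l=3 r=3: |-2|<=|-2| out[1]=4, r--

[4, 25, 49, 64, 121, 576]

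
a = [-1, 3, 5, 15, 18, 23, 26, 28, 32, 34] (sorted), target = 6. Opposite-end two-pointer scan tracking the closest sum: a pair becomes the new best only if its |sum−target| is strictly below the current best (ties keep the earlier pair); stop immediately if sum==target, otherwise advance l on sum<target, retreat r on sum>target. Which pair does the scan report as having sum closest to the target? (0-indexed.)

pair (-1, 5) with sum 4 (|Δ|=2)

[0,9] -1+34=33 d=27 * → r--
[0,8] -1+32=31 d=25 * → r--
[0,7] -1+28=27 d=21 * → r--
[0,6] -1+26=25 d=19 * → r--
[0,5] -1+23=22 d=16 * → r--
[0,4] -1+18=17 d=11 * → r--
[0,3] -1+15=14 d=8 * → r--
[0,2] -1+5=4 d=2 * → l++
[1,2] 3+5=8 d=2 → r--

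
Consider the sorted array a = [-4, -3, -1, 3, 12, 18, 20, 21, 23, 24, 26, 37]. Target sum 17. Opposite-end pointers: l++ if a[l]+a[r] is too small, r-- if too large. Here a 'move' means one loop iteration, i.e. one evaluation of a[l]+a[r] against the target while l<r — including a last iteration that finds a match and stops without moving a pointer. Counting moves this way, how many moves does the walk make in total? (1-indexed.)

5 moves

[1,12] -4+37=33 >17 → r--
[1,11] -4+26=22 >17 → r--
[1,10] -4+24=20 >17 → r--
[1,9] -4+23=19 >17 → r--
[1,8] -4+21=17 → found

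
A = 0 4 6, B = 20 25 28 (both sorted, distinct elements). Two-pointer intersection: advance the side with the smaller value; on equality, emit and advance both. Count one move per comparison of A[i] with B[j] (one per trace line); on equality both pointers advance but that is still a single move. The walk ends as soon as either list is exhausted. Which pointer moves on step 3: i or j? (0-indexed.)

i=0 j=0: 0<20, i++
i=1 j=0: 4<20, i++
i=2 j=0: 6<20, i++

i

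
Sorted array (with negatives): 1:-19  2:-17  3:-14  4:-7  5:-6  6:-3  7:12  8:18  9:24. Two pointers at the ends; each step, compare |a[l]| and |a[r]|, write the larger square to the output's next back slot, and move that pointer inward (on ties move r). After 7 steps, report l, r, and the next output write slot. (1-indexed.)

l=1 r=9: |-19|<=|24| out[9]=576, r--
l=1 r=8: |-19|>|18| out[8]=361, l++
l=2 r=8: |-17|<=|18| out[7]=324, r--
l=2 r=7: |-17|>|12| out[6]=289, l++
l=3 r=7: |-14|>|12| out[5]=196, l++
l=4 r=7: |-7|<=|12| out[4]=144, r--
l=4 r=6: |-7|>|-3| out[3]=49, l++

l=5, r=6, next write slot=2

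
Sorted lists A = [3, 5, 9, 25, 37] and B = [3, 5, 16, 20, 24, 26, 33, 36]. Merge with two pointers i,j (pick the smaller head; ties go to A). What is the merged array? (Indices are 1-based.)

i=1 j=1: A[i]=3<=B[j]=3 take 3, i++
i=2 j=1: A[i]=5>B[j]=3 take 3, j++
i=2 j=2: A[i]=5<=B[j]=5 take 5, i++
i=3 j=2: A[i]=9>B[j]=5 take 5, j++
i=3 j=3: A[i]=9<=B[j]=16 take 9, i++
i=4 j=3: A[i]=25>B[j]=16 take 16, j++
i=4 j=4: A[i]=25>B[j]=20 take 20, j++
i=4 j=5: A[i]=25>B[j]=24 take 24, j++
i=4 j=6: A[i]=25<=B[j]=26 take 25, i++
i=5 j=6: A[i]=37>B[j]=26 take 26, j++
i=5 j=7: A[i]=37>B[j]=33 take 33, j++
i=5 j=8: A[i]=37>B[j]=36 take 36, j++
i=5 j=9: B done, take A[i]=37, i++

[3, 3, 5, 5, 9, 16, 20, 24, 25, 26, 33, 36, 37]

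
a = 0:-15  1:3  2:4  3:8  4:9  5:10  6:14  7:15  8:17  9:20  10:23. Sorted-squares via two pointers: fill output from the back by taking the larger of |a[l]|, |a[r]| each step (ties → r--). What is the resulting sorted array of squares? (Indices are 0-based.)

[9, 16, 64, 81, 100, 196, 225, 225, 289, 400, 529]

[0,10] |-15|<=|23| out[10]=529 → r--
[0,9] |-15|<=|20| out[9]=400 → r--
[0,8] |-15|<=|17| out[8]=289 → r--
[0,7] |-15|<=|15| out[7]=225 → r--
[0,6] |-15|>|14| out[6]=225 → l++
[1,6] |3|<=|14| out[5]=196 → r--
[1,5] |3|<=|10| out[4]=100 → r--
[1,4] |3|<=|9| out[3]=81 → r--
[1,3] |3|<=|8| out[2]=64 → r--
[1,2] |3|<=|4| out[1]=16 → r--
[1,1] |3|<=|3| out[0]=9 → r--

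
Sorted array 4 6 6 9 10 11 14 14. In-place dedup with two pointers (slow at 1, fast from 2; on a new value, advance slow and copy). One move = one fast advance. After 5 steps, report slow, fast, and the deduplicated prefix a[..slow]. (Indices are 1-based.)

slow=5, fast=7, prefix=[4, 6, 9, 10, 11]

(s=1,f=2) a[fast]=6≠a[slow]=4 write a[2]=6 → slow++,fast++
(s=2,f=3) a[fast]=6=a[slow] dup → fast++
(s=2,f=4) a[fast]=9≠a[slow]=6 write a[3]=9 → slow++,fast++
(s=3,f=5) a[fast]=10≠a[slow]=9 write a[4]=10 → slow++,fast++
(s=4,f=6) a[fast]=11≠a[slow]=10 write a[5]=11 → slow++,fast++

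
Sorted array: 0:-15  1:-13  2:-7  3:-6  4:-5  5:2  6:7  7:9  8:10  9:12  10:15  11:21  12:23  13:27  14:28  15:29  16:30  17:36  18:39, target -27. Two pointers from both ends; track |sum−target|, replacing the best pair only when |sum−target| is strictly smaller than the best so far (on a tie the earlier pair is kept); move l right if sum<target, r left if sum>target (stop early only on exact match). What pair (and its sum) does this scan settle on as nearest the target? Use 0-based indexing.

[0,18] -15+39=24 d=51 * → r--
[0,17] -15+36=21 d=48 * → r--
[0,16] -15+30=15 d=42 * → r--
[0,15] -15+29=14 d=41 * → r--
[0,14] -15+28=13 d=40 * → r--
[0,13] -15+27=12 d=39 * → r--
[0,12] -15+23=8 d=35 * → r--
[0,11] -15+21=6 d=33 * → r--
[0,10] -15+15=0 d=27 * → r--
[0,9] -15+12=-3 d=24 * → r--
[0,8] -15+10=-5 d=22 * → r--
[0,7] -15+9=-6 d=21 * → r--
[0,6] -15+7=-8 d=19 * → r--
[0,5] -15+2=-13 d=14 * → r--
[0,4] -15+-5=-20 d=7 * → r--
[0,3] -15+-6=-21 d=6 * → r--
[0,2] -15+-7=-22 d=5 * → r--
[0,1] -15+-13=-28 d=1 * → l++

pair (-15, -13) with sum -28 (|Δ|=1)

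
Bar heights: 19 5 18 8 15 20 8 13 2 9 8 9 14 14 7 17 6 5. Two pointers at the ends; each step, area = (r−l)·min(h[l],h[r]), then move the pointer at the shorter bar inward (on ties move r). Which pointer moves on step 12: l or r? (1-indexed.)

r

[1,18] min(19,5)*17=85 best=85 * → r--
[1,17] min(19,6)*16=96 best=96 * → r--
[1,16] min(19,17)*15=255 best=255 * → r--
[1,15] min(19,7)*14=98 best=255 → r--
[1,14] min(19,14)*13=182 best=255 → r--
[1,13] min(19,14)*12=168 best=255 → r--
[1,12] min(19,9)*11=99 best=255 → r--
[1,11] min(19,8)*10=80 best=255 → r--
[1,10] min(19,9)*9=81 best=255 → r--
[1,9] min(19,2)*8=16 best=255 → r--
[1,8] min(19,13)*7=91 best=255 → r--
[1,7] min(19,8)*6=48 best=255 → r--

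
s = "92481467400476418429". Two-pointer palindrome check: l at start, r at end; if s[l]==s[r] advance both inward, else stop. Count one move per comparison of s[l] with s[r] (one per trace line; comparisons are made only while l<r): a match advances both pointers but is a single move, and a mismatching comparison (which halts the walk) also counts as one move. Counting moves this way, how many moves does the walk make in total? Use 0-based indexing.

10 moves

[0,19] '9'=='9' → l++,r--
[1,18] '2'=='2' → l++,r--
[2,17] '4'=='4' → l++,r--
[3,16] '8'=='8' → l++,r--
[4,15] '1'=='1' → l++,r--
[5,14] '4'=='4' → l++,r--
[6,13] '6'=='6' → l++,r--
[7,12] '7'=='7' → l++,r--
[8,11] '4'=='4' → l++,r--
[9,10] '0'=='0' → l++,r--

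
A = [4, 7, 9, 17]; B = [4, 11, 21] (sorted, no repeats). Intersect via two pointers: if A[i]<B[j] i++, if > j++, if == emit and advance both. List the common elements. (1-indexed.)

[i=1,j=1] 4==4 emit → i++,j++
[i=2,j=2] 7<11 → i++
[i=3,j=2] 9<11 → i++
[i=4,j=2] 17>11 → j++
[i=4,j=3] 17<21 → i++

intersection = [4]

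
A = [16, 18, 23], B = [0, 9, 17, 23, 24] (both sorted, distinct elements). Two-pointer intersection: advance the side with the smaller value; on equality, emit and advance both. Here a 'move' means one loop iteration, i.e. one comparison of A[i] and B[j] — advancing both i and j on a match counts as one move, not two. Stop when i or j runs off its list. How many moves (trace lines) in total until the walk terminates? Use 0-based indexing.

6 moves

i=0 j=0: 16>0, j++
i=0 j=1: 16>9, j++
i=0 j=2: 16<17, i++
i=1 j=2: 18>17, j++
i=1 j=3: 18<23, i++
i=2 j=3: 23==23 emit, i++,j++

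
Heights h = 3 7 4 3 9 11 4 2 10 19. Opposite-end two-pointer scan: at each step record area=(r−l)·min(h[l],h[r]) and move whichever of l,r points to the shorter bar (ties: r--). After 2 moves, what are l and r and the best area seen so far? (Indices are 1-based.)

[1,10] min(3,19)*9=27 best=27 * → l++
[2,10] min(7,19)*8=56 best=56 * → l++

l=3, r=10, best area=56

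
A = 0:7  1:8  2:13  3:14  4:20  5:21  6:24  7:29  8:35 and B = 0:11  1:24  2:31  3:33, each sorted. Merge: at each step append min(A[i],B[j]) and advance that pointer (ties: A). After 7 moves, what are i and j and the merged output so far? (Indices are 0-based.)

i=6, j=1, merged so far=[7, 8, 11, 13, 14, 20, 21]

[i=0,j=0] A[i]=7<=B[j]=11 take 7 → i++
[i=1,j=0] A[i]=8<=B[j]=11 take 8 → i++
[i=2,j=0] A[i]=13>B[j]=11 take 11 → j++
[i=2,j=1] A[i]=13<=B[j]=24 take 13 → i++
[i=3,j=1] A[i]=14<=B[j]=24 take 14 → i++
[i=4,j=1] A[i]=20<=B[j]=24 take 20 → i++
[i=5,j=1] A[i]=21<=B[j]=24 take 21 → i++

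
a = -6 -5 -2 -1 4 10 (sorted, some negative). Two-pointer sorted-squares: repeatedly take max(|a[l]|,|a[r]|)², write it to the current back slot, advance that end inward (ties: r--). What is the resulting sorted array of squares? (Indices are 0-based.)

[1, 4, 16, 25, 36, 100]

[0,5] |-6|<=|10| out[5]=100 → r--
[0,4] |-6|>|4| out[4]=36 → l++
[1,4] |-5|>|4| out[3]=25 → l++
[2,4] |-2|<=|4| out[2]=16 → r--
[2,3] |-2|>|-1| out[1]=4 → l++
[3,3] |-1|<=|-1| out[0]=1 → r--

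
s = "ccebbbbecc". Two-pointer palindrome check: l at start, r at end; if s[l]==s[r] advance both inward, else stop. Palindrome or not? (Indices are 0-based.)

l=0 r=9: 'c'=='c', l++,r--
l=1 r=8: 'c'=='c', l++,r--
l=2 r=7: 'e'=='e', l++,r--
l=3 r=6: 'b'=='b', l++,r--
l=4 r=5: 'b'=='b', l++,r--

palindrome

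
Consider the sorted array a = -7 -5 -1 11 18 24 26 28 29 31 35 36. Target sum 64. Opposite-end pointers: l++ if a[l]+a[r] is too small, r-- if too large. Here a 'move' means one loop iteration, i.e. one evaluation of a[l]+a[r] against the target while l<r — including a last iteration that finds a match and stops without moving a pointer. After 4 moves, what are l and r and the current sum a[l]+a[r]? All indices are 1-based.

[1,12] -7+36=29 <64 → l++
[2,12] -5+36=31 <64 → l++
[3,12] -1+36=35 <64 → l++
[4,12] 11+36=47 <64 → l++

l=5, r=12, sum=54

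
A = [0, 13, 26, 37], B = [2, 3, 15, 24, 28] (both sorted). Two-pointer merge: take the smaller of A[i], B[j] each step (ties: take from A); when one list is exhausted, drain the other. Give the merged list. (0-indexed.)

[i=0,j=0] A[i]=0<=B[j]=2 take 0 → i++
[i=1,j=0] A[i]=13>B[j]=2 take 2 → j++
[i=1,j=1] A[i]=13>B[j]=3 take 3 → j++
[i=1,j=2] A[i]=13<=B[j]=15 take 13 → i++
[i=2,j=2] A[i]=26>B[j]=15 take 15 → j++
[i=2,j=3] A[i]=26>B[j]=24 take 24 → j++
[i=2,j=4] A[i]=26<=B[j]=28 take 26 → i++
[i=3,j=4] A[i]=37>B[j]=28 take 28 → j++
[i=3,j=5] B done, take A[i]=37 → i++

[0, 2, 3, 13, 15, 24, 26, 28, 37]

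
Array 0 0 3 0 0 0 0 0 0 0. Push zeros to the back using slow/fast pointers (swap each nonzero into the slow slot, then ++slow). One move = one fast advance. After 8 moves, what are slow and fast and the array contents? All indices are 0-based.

(s=0,f=0) a[fast]=0 → fast++
(s=0,f=1) a[fast]=0 → fast++
(s=0,f=2) a[fast]=3≠0 swap→a[0]=3 → slow++,fast++
(s=1,f=3) a[fast]=0 → fast++
(s=1,f=4) a[fast]=0 → fast++
(s=1,f=5) a[fast]=0 → fast++
(s=1,f=6) a[fast]=0 → fast++
(s=1,f=7) a[fast]=0 → fast++

slow=1, fast=8, a=[3, 0, 0, 0, 0, 0, 0, 0, 0, 0]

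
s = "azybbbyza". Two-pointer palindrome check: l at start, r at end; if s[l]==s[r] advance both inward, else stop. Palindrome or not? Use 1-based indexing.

palindrome

[1,9] 'a'=='a' → l++,r--
[2,8] 'z'=='z' → l++,r--
[3,7] 'y'=='y' → l++,r--
[4,6] 'b'=='b' → l++,r--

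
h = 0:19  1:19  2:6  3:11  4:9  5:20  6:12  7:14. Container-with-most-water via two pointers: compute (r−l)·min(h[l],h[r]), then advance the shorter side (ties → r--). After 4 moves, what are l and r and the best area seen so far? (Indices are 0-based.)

[0,7] min(19,14)*7=98 best=98 * → r--
[0,6] min(19,12)*6=72 best=98 → r--
[0,5] min(19,20)*5=95 best=98 → l++
[1,5] min(19,20)*4=76 best=98 → l++

l=2, r=5, best area=98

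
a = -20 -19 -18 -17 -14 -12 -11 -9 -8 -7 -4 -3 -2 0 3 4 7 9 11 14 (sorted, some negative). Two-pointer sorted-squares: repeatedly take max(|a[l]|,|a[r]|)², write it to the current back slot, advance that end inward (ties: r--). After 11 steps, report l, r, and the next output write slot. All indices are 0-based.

[0,19] |-20|>|14| out[19]=400 → l++
[1,19] |-19|>|14| out[18]=361 → l++
[2,19] |-18|>|14| out[17]=324 → l++
[3,19] |-17|>|14| out[16]=289 → l++
[4,19] |-14|<=|14| out[15]=196 → r--
[4,18] |-14|>|11| out[14]=196 → l++
[5,18] |-12|>|11| out[13]=144 → l++
[6,18] |-11|<=|11| out[12]=121 → r--
[6,17] |-11|>|9| out[11]=121 → l++
[7,17] |-9|<=|9| out[10]=81 → r--
[7,16] |-9|>|7| out[9]=81 → l++

l=8, r=16, next write slot=8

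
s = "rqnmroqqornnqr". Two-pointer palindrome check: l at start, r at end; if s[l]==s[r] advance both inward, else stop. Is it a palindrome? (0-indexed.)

not a palindrome (mismatch at 3,10)

l=0 r=13: 'r'=='r', l++,r--
l=1 r=12: 'q'=='q', l++,r--
l=2 r=11: 'n'=='n', l++,r--
l=3 r=10: 'm'!='n', stop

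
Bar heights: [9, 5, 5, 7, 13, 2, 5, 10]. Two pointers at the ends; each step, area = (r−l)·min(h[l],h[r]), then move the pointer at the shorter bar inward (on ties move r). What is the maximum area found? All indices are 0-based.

l=0 r=7: min(9,10)*7=63 best=63 *, l++
l=1 r=7: min(5,10)*6=30 best=63, l++
l=2 r=7: min(5,10)*5=25 best=63, l++
l=3 r=7: min(7,10)*4=28 best=63, l++
l=4 r=7: min(13,10)*3=30 best=63, r--
l=4 r=6: min(13,5)*2=10 best=63, r--
l=4 r=5: min(13,2)*1=2 best=63, r--

max area = 63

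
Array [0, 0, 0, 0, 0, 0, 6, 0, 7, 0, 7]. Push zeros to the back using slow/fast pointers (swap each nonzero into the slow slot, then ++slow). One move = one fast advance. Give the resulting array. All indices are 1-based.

(s=1,f=1) a[fast]=0 → fast++
(s=1,f=2) a[fast]=0 → fast++
(s=1,f=3) a[fast]=0 → fast++
(s=1,f=4) a[fast]=0 → fast++
(s=1,f=5) a[fast]=0 → fast++
(s=1,f=6) a[fast]=0 → fast++
(s=1,f=7) a[fast]=6≠0 swap→a[1]=6 → slow++,fast++
(s=2,f=8) a[fast]=0 → fast++
(s=2,f=9) a[fast]=7≠0 swap→a[2]=7 → slow++,fast++
(s=3,f=10) a[fast]=0 → fast++
(s=3,f=11) a[fast]=7≠0 swap→a[3]=7 → slow++,fast++

[6, 7, 7, 0, 0, 0, 0, 0, 0, 0, 0]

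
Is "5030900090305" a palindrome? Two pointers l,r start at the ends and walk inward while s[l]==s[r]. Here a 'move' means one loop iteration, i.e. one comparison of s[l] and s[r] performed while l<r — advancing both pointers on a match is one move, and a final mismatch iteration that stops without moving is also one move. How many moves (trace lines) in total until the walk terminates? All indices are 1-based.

[1,13] '5'=='5' → l++,r--
[2,12] '0'=='0' → l++,r--
[3,11] '3'=='3' → l++,r--
[4,10] '0'=='0' → l++,r--
[5,9] '9'=='9' → l++,r--
[6,8] '0'=='0' → l++,r--

6 moves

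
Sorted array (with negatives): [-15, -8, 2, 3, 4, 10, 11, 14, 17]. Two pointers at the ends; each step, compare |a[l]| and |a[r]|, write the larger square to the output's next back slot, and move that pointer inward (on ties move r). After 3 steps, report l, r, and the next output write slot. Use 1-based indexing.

l=1 r=9: |-15|<=|17| out[9]=289, r--
l=1 r=8: |-15|>|14| out[8]=225, l++
l=2 r=8: |-8|<=|14| out[7]=196, r--

l=2, r=7, next write slot=6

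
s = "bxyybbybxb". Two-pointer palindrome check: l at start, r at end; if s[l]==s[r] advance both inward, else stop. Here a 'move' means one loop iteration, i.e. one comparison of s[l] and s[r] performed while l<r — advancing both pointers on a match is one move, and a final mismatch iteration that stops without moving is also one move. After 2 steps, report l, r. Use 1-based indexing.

l=1 r=10: 'b'=='b', l++,r--
l=2 r=9: 'x'=='x', l++,r--

l=3, r=8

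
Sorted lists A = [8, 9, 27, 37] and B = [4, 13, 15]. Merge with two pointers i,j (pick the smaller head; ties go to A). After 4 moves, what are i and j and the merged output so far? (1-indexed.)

i=3, j=3, merged so far=[4, 8, 9, 13]

i=1 j=1: A[i]=8>B[j]=4 take 4, j++
i=1 j=2: A[i]=8<=B[j]=13 take 8, i++
i=2 j=2: A[i]=9<=B[j]=13 take 9, i++
i=3 j=2: A[i]=27>B[j]=13 take 13, j++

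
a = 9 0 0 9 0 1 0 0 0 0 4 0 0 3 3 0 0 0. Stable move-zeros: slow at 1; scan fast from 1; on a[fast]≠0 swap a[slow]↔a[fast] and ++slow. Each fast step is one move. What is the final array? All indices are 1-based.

[9, 9, 1, 4, 3, 3, 0, 0, 0, 0, 0, 0, 0, 0, 0, 0, 0, 0]

(s=1,f=1) a[fast]=9≠0 swap→a[1]=9 → slow++,fast++
(s=2,f=2) a[fast]=0 → fast++
(s=2,f=3) a[fast]=0 → fast++
(s=2,f=4) a[fast]=9≠0 swap→a[2]=9 → slow++,fast++
(s=3,f=5) a[fast]=0 → fast++
(s=3,f=6) a[fast]=1≠0 swap→a[3]=1 → slow++,fast++
(s=4,f=7) a[fast]=0 → fast++
(s=4,f=8) a[fast]=0 → fast++
(s=4,f=9) a[fast]=0 → fast++
(s=4,f=10) a[fast]=0 → fast++
(s=4,f=11) a[fast]=4≠0 swap→a[4]=4 → slow++,fast++
(s=5,f=12) a[fast]=0 → fast++
(s=5,f=13) a[fast]=0 → fast++
(s=5,f=14) a[fast]=3≠0 swap→a[5]=3 → slow++,fast++
(s=6,f=15) a[fast]=3≠0 swap→a[6]=3 → slow++,fast++
(s=7,f=16) a[fast]=0 → fast++
(s=7,f=17) a[fast]=0 → fast++
(s=7,f=18) a[fast]=0 → fast++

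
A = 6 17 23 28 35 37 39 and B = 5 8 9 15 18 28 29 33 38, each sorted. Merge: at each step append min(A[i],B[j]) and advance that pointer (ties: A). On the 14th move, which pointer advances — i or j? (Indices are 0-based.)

i=0 j=0: A[i]=6>B[j]=5 take 5, j++
i=0 j=1: A[i]=6<=B[j]=8 take 6, i++
i=1 j=1: A[i]=17>B[j]=8 take 8, j++
i=1 j=2: A[i]=17>B[j]=9 take 9, j++
i=1 j=3: A[i]=17>B[j]=15 take 15, j++
i=1 j=4: A[i]=17<=B[j]=18 take 17, i++
i=2 j=4: A[i]=23>B[j]=18 take 18, j++
i=2 j=5: A[i]=23<=B[j]=28 take 23, i++
i=3 j=5: A[i]=28<=B[j]=28 take 28, i++
i=4 j=5: A[i]=35>B[j]=28 take 28, j++
i=4 j=6: A[i]=35>B[j]=29 take 29, j++
i=4 j=7: A[i]=35>B[j]=33 take 33, j++
i=4 j=8: A[i]=35<=B[j]=38 take 35, i++
i=5 j=8: A[i]=37<=B[j]=38 take 37, i++

i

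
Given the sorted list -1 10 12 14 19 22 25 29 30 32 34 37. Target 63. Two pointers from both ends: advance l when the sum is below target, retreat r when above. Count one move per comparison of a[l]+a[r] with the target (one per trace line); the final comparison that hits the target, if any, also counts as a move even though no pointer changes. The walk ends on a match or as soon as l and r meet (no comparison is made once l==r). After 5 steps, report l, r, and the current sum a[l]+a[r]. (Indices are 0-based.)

l=0 r=11: -1+37=36 <63, l++
l=1 r=11: 10+37=47 <63, l++
l=2 r=11: 12+37=49 <63, l++
l=3 r=11: 14+37=51 <63, l++
l=4 r=11: 19+37=56 <63, l++

l=5, r=11, sum=59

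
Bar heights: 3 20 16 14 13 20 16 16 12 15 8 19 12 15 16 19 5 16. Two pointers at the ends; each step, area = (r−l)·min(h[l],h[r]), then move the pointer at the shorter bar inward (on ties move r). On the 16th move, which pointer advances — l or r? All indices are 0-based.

[0,17] min(3,16)*17=51 best=51 * → l++
[1,17] min(20,16)*16=256 best=256 * → r--
[1,16] min(20,5)*15=75 best=256 → r--
[1,15] min(20,19)*14=266 best=266 * → r--
[1,14] min(20,16)*13=208 best=266 → r--
[1,13] min(20,15)*12=180 best=266 → r--
[1,12] min(20,12)*11=132 best=266 → r--
[1,11] min(20,19)*10=190 best=266 → r--
[1,10] min(20,8)*9=72 best=266 → r--
[1,9] min(20,15)*8=120 best=266 → r--
[1,8] min(20,12)*7=84 best=266 → r--
[1,7] min(20,16)*6=96 best=266 → r--
[1,6] min(20,16)*5=80 best=266 → r--
[1,5] min(20,20)*4=80 best=266 → r--
[1,4] min(20,13)*3=39 best=266 → r--
[1,3] min(20,14)*2=28 best=266 → r--

r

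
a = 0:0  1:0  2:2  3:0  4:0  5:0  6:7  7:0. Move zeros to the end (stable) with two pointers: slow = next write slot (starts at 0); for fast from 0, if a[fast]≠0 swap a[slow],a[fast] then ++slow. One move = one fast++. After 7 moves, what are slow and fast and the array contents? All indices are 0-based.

slow=2, fast=7, a=[2, 7, 0, 0, 0, 0, 0, 0]

(s=0,f=0) a[fast]=0 → fast++
(s=0,f=1) a[fast]=0 → fast++
(s=0,f=2) a[fast]=2≠0 swap→a[0]=2 → slow++,fast++
(s=1,f=3) a[fast]=0 → fast++
(s=1,f=4) a[fast]=0 → fast++
(s=1,f=5) a[fast]=0 → fast++
(s=1,f=6) a[fast]=7≠0 swap→a[1]=7 → slow++,fast++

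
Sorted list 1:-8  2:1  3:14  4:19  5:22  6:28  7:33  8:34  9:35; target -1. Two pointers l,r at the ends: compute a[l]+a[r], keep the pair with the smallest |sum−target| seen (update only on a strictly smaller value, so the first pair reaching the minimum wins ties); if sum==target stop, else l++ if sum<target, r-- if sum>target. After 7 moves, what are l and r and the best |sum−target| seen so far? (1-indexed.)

[1,9] -8+35=27 d=28 * → r--
[1,8] -8+34=26 d=27 * → r--
[1,7] -8+33=25 d=26 * → r--
[1,6] -8+28=20 d=21 * → r--
[1,5] -8+22=14 d=15 * → r--
[1,4] -8+19=11 d=12 * → r--
[1,3] -8+14=6 d=7 * → r--

l=1, r=2, best |Δ|=7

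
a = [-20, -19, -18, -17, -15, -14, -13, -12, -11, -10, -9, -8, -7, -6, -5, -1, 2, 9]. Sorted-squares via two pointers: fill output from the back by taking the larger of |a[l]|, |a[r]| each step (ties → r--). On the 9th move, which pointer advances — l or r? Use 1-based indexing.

[1,18] |-20|>|9| out[18]=400 → l++
[2,18] |-19|>|9| out[17]=361 → l++
[3,18] |-18|>|9| out[16]=324 → l++
[4,18] |-17|>|9| out[15]=289 → l++
[5,18] |-15|>|9| out[14]=225 → l++
[6,18] |-14|>|9| out[13]=196 → l++
[7,18] |-13|>|9| out[12]=169 → l++
[8,18] |-12|>|9| out[11]=144 → l++
[9,18] |-11|>|9| out[10]=121 → l++

l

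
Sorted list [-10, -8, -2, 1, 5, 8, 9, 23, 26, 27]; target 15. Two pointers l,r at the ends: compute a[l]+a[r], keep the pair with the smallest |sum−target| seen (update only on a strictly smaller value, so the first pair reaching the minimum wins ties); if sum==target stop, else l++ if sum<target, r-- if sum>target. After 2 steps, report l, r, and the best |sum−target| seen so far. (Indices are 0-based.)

l=0 r=9: -10+27=17 d=2 *, r--
l=0 r=8: -10+26=16 d=1 *, r--

l=0, r=7, best |Δ|=1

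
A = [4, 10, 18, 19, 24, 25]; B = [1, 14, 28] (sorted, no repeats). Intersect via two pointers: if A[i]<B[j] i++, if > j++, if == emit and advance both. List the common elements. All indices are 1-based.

i=1 j=1: 4>1, j++
i=1 j=2: 4<14, i++
i=2 j=2: 10<14, i++
i=3 j=2: 18>14, j++
i=3 j=3: 18<28, i++
i=4 j=3: 19<28, i++
i=5 j=3: 24<28, i++
i=6 j=3: 25<28, i++

intersection = []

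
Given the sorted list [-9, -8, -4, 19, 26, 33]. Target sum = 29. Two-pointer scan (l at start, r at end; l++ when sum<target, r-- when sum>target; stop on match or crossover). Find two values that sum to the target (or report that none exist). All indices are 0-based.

[0,5] -9+33=24 <29 → l++
[1,5] -8+33=25 <29 → l++
[2,5] -4+33=29 → found

(-4, 33)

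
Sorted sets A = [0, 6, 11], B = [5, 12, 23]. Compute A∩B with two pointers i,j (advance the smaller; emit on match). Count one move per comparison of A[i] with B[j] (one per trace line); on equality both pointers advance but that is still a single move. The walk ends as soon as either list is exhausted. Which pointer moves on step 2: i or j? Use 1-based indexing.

j

[i=1,j=1] 0<5 → i++
[i=2,j=1] 6>5 → j++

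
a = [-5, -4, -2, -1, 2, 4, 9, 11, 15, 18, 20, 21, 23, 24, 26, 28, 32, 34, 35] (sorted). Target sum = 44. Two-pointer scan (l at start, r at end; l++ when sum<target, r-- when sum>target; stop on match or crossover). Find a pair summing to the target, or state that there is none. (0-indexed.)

(9, 35)

[0,18] -5+35=30 <44 → l++
[1,18] -4+35=31 <44 → l++
[2,18] -2+35=33 <44 → l++
[3,18] -1+35=34 <44 → l++
[4,18] 2+35=37 <44 → l++
[5,18] 4+35=39 <44 → l++
[6,18] 9+35=44 → found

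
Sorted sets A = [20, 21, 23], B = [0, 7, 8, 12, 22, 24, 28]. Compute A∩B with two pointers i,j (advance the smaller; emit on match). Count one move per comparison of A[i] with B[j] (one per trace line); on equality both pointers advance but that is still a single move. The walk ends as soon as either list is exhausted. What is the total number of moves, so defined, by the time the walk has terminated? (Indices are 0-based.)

[i=0,j=0] 20>0 → j++
[i=0,j=1] 20>7 → j++
[i=0,j=2] 20>8 → j++
[i=0,j=3] 20>12 → j++
[i=0,j=4] 20<22 → i++
[i=1,j=4] 21<22 → i++
[i=2,j=4] 23>22 → j++
[i=2,j=5] 23<24 → i++

8 moves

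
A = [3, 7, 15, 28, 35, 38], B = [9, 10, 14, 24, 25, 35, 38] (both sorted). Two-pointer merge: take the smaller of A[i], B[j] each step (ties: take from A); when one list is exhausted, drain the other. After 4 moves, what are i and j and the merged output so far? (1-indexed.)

i=1 j=1: A[i]=3<=B[j]=9 take 3, i++
i=2 j=1: A[i]=7<=B[j]=9 take 7, i++
i=3 j=1: A[i]=15>B[j]=9 take 9, j++
i=3 j=2: A[i]=15>B[j]=10 take 10, j++

i=3, j=3, merged so far=[3, 7, 9, 10]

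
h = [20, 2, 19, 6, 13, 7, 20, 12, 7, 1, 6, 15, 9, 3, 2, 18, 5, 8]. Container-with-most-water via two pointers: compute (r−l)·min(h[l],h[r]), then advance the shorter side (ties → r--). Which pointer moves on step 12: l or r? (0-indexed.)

l=0 r=17: min(20,8)*17=136 best=136 *, r--
l=0 r=16: min(20,5)*16=80 best=136, r--
l=0 r=15: min(20,18)*15=270 best=270 *, r--
l=0 r=14: min(20,2)*14=28 best=270, r--
l=0 r=13: min(20,3)*13=39 best=270, r--
l=0 r=12: min(20,9)*12=108 best=270, r--
l=0 r=11: min(20,15)*11=165 best=270, r--
l=0 r=10: min(20,6)*10=60 best=270, r--
l=0 r=9: min(20,1)*9=9 best=270, r--
l=0 r=8: min(20,7)*8=56 best=270, r--
l=0 r=7: min(20,12)*7=84 best=270, r--
l=0 r=6: min(20,20)*6=120 best=270, r--

r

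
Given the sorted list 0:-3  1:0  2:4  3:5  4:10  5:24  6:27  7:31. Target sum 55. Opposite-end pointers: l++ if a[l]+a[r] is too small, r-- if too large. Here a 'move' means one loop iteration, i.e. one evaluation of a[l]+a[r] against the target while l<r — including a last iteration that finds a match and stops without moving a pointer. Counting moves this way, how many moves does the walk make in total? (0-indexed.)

l=0 r=7: -3+31=28 <55, l++
l=1 r=7: 0+31=31 <55, l++
l=2 r=7: 4+31=35 <55, l++
l=3 r=7: 5+31=36 <55, l++
l=4 r=7: 10+31=41 <55, l++
l=5 r=7: 24+31=55, found

6 moves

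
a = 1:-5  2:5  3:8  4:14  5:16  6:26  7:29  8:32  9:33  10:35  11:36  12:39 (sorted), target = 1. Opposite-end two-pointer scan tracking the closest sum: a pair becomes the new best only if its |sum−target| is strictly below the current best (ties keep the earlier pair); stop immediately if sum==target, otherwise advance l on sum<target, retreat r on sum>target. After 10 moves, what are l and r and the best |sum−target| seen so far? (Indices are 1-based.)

l=1, r=2, best |Δ|=2

[1,12] -5+39=34 d=33 * → r--
[1,11] -5+36=31 d=30 * → r--
[1,10] -5+35=30 d=29 * → r--
[1,9] -5+33=28 d=27 * → r--
[1,8] -5+32=27 d=26 * → r--
[1,7] -5+29=24 d=23 * → r--
[1,6] -5+26=21 d=20 * → r--
[1,5] -5+16=11 d=10 * → r--
[1,4] -5+14=9 d=8 * → r--
[1,3] -5+8=3 d=2 * → r--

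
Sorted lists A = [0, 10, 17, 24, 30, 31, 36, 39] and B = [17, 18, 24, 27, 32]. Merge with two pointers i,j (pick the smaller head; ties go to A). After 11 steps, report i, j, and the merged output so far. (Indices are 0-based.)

[i=0,j=0] A[i]=0<=B[j]=17 take 0 → i++
[i=1,j=0] A[i]=10<=B[j]=17 take 10 → i++
[i=2,j=0] A[i]=17<=B[j]=17 take 17 → i++
[i=3,j=0] A[i]=24>B[j]=17 take 17 → j++
[i=3,j=1] A[i]=24>B[j]=18 take 18 → j++
[i=3,j=2] A[i]=24<=B[j]=24 take 24 → i++
[i=4,j=2] A[i]=30>B[j]=24 take 24 → j++
[i=4,j=3] A[i]=30>B[j]=27 take 27 → j++
[i=4,j=4] A[i]=30<=B[j]=32 take 30 → i++
[i=5,j=4] A[i]=31<=B[j]=32 take 31 → i++
[i=6,j=4] A[i]=36>B[j]=32 take 32 → j++

i=6, j=5, merged so far=[0, 10, 17, 17, 18, 24, 24, 27, 30, 31, 32]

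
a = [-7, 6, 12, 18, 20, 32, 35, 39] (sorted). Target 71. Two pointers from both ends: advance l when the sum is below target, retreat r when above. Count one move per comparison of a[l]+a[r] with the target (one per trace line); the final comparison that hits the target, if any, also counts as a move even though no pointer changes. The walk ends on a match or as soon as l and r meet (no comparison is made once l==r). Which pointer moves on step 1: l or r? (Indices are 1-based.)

l

l=1 r=8: -7+39=32 <71, l++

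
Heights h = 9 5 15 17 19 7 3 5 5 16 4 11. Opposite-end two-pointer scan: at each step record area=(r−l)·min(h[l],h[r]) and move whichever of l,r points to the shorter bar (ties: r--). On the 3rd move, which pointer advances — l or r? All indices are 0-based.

r

l=0 r=11: min(9,11)*11=99 best=99 *, l++
l=1 r=11: min(5,11)*10=50 best=99, l++
l=2 r=11: min(15,11)*9=99 best=99, r--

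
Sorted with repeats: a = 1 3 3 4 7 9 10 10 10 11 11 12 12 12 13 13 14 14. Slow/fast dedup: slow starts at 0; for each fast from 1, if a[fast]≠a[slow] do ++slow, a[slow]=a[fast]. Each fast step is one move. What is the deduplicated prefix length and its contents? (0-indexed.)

slow=0 fast=1: a[fast]=3≠a[slow]=1 write a[1]=3, slow++,fast++
slow=1 fast=2: a[fast]=3=a[slow] dup, fast++
slow=1 fast=3: a[fast]=4≠a[slow]=3 write a[2]=4, slow++,fast++
slow=2 fast=4: a[fast]=7≠a[slow]=4 write a[3]=7, slow++,fast++
slow=3 fast=5: a[fast]=9≠a[slow]=7 write a[4]=9, slow++,fast++
slow=4 fast=6: a[fast]=10≠a[slow]=9 write a[5]=10, slow++,fast++
slow=5 fast=7: a[fast]=10=a[slow] dup, fast++
slow=5 fast=8: a[fast]=10=a[slow] dup, fast++
slow=5 fast=9: a[fast]=11≠a[slow]=10 write a[6]=11, slow++,fast++
slow=6 fast=10: a[fast]=11=a[slow] dup, fast++
slow=6 fast=11: a[fast]=12≠a[slow]=11 write a[7]=12, slow++,fast++
slow=7 fast=12: a[fast]=12=a[slow] dup, fast++
slow=7 fast=13: a[fast]=12=a[slow] dup, fast++
slow=7 fast=14: a[fast]=13≠a[slow]=12 write a[8]=13, slow++,fast++
slow=8 fast=15: a[fast]=13=a[slow] dup, fast++
slow=8 fast=16: a[fast]=14≠a[slow]=13 write a[9]=14, slow++,fast++
slow=9 fast=17: a[fast]=14=a[slow] dup, fast++

length 10; prefix = [1, 3, 4, 7, 9, 10, 11, 12, 13, 14]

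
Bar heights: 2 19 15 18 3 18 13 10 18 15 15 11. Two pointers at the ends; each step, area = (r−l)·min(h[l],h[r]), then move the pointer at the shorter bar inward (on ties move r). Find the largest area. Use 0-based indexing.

l=0 r=11: min(2,11)*11=22 best=22 *, l++
l=1 r=11: min(19,11)*10=110 best=110 *, r--
l=1 r=10: min(19,15)*9=135 best=135 *, r--
l=1 r=9: min(19,15)*8=120 best=135, r--
l=1 r=8: min(19,18)*7=126 best=135, r--
l=1 r=7: min(19,10)*6=60 best=135, r--
l=1 r=6: min(19,13)*5=65 best=135, r--
l=1 r=5: min(19,18)*4=72 best=135, r--
l=1 r=4: min(19,3)*3=9 best=135, r--
l=1 r=3: min(19,18)*2=36 best=135, r--
l=1 r=2: min(19,15)*1=15 best=135, r--

max area = 135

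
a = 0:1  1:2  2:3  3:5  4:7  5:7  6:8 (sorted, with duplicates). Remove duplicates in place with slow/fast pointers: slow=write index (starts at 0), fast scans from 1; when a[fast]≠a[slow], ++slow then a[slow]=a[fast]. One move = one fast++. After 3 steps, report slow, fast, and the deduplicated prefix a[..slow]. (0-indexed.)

(s=0,f=1) a[fast]=2≠a[slow]=1 write a[1]=2 → slow++,fast++
(s=1,f=2) a[fast]=3≠a[slow]=2 write a[2]=3 → slow++,fast++
(s=2,f=3) a[fast]=5≠a[slow]=3 write a[3]=5 → slow++,fast++

slow=3, fast=4, prefix=[1, 2, 3, 5]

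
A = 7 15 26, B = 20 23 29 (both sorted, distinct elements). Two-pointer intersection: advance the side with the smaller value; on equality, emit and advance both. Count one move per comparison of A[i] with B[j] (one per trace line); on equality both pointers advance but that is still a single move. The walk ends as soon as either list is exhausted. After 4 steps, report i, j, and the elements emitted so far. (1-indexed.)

i=3, j=3, emitted=[]

[i=1,j=1] 7<20 → i++
[i=2,j=1] 15<20 → i++
[i=3,j=1] 26>20 → j++
[i=3,j=2] 26>23 → j++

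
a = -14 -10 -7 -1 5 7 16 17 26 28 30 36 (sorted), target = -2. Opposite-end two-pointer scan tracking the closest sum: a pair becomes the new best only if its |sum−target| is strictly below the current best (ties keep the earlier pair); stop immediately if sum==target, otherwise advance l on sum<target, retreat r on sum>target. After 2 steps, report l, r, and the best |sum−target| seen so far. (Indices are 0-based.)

[0,11] -14+36=22 d=24 * → r--
[0,10] -14+30=16 d=18 * → r--

l=0, r=9, best |Δ|=18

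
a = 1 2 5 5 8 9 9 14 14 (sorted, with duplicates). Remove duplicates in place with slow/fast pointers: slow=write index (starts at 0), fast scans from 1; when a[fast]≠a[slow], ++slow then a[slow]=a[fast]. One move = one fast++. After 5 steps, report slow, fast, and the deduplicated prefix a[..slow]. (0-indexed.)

slow=0 fast=1: a[fast]=2≠a[slow]=1 write a[1]=2, slow++,fast++
slow=1 fast=2: a[fast]=5≠a[slow]=2 write a[2]=5, slow++,fast++
slow=2 fast=3: a[fast]=5=a[slow] dup, fast++
slow=2 fast=4: a[fast]=8≠a[slow]=5 write a[3]=8, slow++,fast++
slow=3 fast=5: a[fast]=9≠a[slow]=8 write a[4]=9, slow++,fast++

slow=4, fast=6, prefix=[1, 2, 5, 8, 9]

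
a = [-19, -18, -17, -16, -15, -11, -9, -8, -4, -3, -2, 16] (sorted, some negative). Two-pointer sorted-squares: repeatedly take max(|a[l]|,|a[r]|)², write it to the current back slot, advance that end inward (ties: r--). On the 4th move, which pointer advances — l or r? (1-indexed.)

r

[1,12] |-19|>|16| out[12]=361 → l++
[2,12] |-18|>|16| out[11]=324 → l++
[3,12] |-17|>|16| out[10]=289 → l++
[4,12] |-16|<=|16| out[9]=256 → r--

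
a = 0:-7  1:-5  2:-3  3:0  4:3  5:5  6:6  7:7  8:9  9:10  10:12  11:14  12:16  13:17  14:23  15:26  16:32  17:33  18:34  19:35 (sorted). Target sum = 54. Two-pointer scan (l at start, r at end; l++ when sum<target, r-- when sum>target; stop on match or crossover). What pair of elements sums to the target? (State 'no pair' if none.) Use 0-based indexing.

no pair

[0,19] -7+35=28 <54 → l++
[1,19] -5+35=30 <54 → l++
[2,19] -3+35=32 <54 → l++
[3,19] 0+35=35 <54 → l++
[4,19] 3+35=38 <54 → l++
[5,19] 5+35=40 <54 → l++
[6,19] 6+35=41 <54 → l++
[7,19] 7+35=42 <54 → l++
[8,19] 9+35=44 <54 → l++
[9,19] 10+35=45 <54 → l++
[10,19] 12+35=47 <54 → l++
[11,19] 14+35=49 <54 → l++
[12,19] 16+35=51 <54 → l++
[13,19] 17+35=52 <54 → l++
[14,19] 23+35=58 >54 → r--
[14,18] 23+34=57 >54 → r--
[14,17] 23+33=56 >54 → r--
[14,16] 23+32=55 >54 → r--
[14,15] 23+26=49 <54 → l++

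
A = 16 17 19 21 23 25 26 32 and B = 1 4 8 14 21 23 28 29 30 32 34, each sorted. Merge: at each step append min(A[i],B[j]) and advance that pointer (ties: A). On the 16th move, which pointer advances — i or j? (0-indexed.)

[i=0,j=0] A[i]=16>B[j]=1 take 1 → j++
[i=0,j=1] A[i]=16>B[j]=4 take 4 → j++
[i=0,j=2] A[i]=16>B[j]=8 take 8 → j++
[i=0,j=3] A[i]=16>B[j]=14 take 14 → j++
[i=0,j=4] A[i]=16<=B[j]=21 take 16 → i++
[i=1,j=4] A[i]=17<=B[j]=21 take 17 → i++
[i=2,j=4] A[i]=19<=B[j]=21 take 19 → i++
[i=3,j=4] A[i]=21<=B[j]=21 take 21 → i++
[i=4,j=4] A[i]=23>B[j]=21 take 21 → j++
[i=4,j=5] A[i]=23<=B[j]=23 take 23 → i++
[i=5,j=5] A[i]=25>B[j]=23 take 23 → j++
[i=5,j=6] A[i]=25<=B[j]=28 take 25 → i++
[i=6,j=6] A[i]=26<=B[j]=28 take 26 → i++
[i=7,j=6] A[i]=32>B[j]=28 take 28 → j++
[i=7,j=7] A[i]=32>B[j]=29 take 29 → j++
[i=7,j=8] A[i]=32>B[j]=30 take 30 → j++

j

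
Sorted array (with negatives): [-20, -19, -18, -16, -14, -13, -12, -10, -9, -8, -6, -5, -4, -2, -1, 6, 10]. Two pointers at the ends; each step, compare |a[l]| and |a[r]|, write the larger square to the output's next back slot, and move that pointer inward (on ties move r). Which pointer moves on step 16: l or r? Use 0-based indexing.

l

l=0 r=16: |-20|>|10| out[16]=400, l++
l=1 r=16: |-19|>|10| out[15]=361, l++
l=2 r=16: |-18|>|10| out[14]=324, l++
l=3 r=16: |-16|>|10| out[13]=256, l++
l=4 r=16: |-14|>|10| out[12]=196, l++
l=5 r=16: |-13|>|10| out[11]=169, l++
l=6 r=16: |-12|>|10| out[10]=144, l++
l=7 r=16: |-10|<=|10| out[9]=100, r--
l=7 r=15: |-10|>|6| out[8]=100, l++
l=8 r=15: |-9|>|6| out[7]=81, l++
l=9 r=15: |-8|>|6| out[6]=64, l++
l=10 r=15: |-6|<=|6| out[5]=36, r--
l=10 r=14: |-6|>|-1| out[4]=36, l++
l=11 r=14: |-5|>|-1| out[3]=25, l++
l=12 r=14: |-4|>|-1| out[2]=16, l++
l=13 r=14: |-2|>|-1| out[1]=4, l++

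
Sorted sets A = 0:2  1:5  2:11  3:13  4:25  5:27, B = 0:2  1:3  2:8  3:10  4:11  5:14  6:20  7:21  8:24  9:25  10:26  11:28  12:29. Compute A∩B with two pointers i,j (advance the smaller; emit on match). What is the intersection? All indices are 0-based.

intersection = [2, 11, 25]

i=0 j=0: 2==2 emit, i++,j++
i=1 j=1: 5>3, j++
i=1 j=2: 5<8, i++
i=2 j=2: 11>8, j++
i=2 j=3: 11>10, j++
i=2 j=4: 11==11 emit, i++,j++
i=3 j=5: 13<14, i++
i=4 j=5: 25>14, j++
i=4 j=6: 25>20, j++
i=4 j=7: 25>21, j++
i=4 j=8: 25>24, j++
i=4 j=9: 25==25 emit, i++,j++
i=5 j=10: 27>26, j++
i=5 j=11: 27<28, i++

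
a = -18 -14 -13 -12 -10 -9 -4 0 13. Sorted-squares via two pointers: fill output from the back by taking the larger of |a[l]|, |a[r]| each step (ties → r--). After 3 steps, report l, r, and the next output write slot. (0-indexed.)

l=0 r=8: |-18|>|13| out[8]=324, l++
l=1 r=8: |-14|>|13| out[7]=196, l++
l=2 r=8: |-13|<=|13| out[6]=169, r--

l=2, r=7, next write slot=5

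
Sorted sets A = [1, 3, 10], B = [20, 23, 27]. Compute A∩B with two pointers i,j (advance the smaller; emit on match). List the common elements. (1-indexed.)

intersection = []

i=1 j=1: 1<20, i++
i=2 j=1: 3<20, i++
i=3 j=1: 10<20, i++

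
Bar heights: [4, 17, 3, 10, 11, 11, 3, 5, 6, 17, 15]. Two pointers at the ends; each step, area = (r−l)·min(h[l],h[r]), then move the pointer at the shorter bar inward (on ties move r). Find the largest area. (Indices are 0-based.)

max area = 136

l=0 r=10: min(4,15)*10=40 best=40 *, l++
l=1 r=10: min(17,15)*9=135 best=135 *, r--
l=1 r=9: min(17,17)*8=136 best=136 *, r--
l=1 r=8: min(17,6)*7=42 best=136, r--
l=1 r=7: min(17,5)*6=30 best=136, r--
l=1 r=6: min(17,3)*5=15 best=136, r--
l=1 r=5: min(17,11)*4=44 best=136, r--
l=1 r=4: min(17,11)*3=33 best=136, r--
l=1 r=3: min(17,10)*2=20 best=136, r--
l=1 r=2: min(17,3)*1=3 best=136, r--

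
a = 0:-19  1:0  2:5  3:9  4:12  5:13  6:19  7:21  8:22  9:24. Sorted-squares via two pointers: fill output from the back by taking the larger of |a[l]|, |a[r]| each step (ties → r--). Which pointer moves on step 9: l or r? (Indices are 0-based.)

[0,9] |-19|<=|24| out[9]=576 → r--
[0,8] |-19|<=|22| out[8]=484 → r--
[0,7] |-19|<=|21| out[7]=441 → r--
[0,6] |-19|<=|19| out[6]=361 → r--
[0,5] |-19|>|13| out[5]=361 → l++
[1,5] |0|<=|13| out[4]=169 → r--
[1,4] |0|<=|12| out[3]=144 → r--
[1,3] |0|<=|9| out[2]=81 → r--
[1,2] |0|<=|5| out[1]=25 → r--

r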